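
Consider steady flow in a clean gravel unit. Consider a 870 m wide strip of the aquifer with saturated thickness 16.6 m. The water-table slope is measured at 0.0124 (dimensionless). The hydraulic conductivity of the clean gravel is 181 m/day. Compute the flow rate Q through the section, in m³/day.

32400

Cross-sectional area A = 870 × 16.6 = 14442 m².
Hydraulic gradient i = 0.0124.
Darcy's law: Q = K · A · i = 181.0 × 14442 × 0.01240 = 32414 m³/day.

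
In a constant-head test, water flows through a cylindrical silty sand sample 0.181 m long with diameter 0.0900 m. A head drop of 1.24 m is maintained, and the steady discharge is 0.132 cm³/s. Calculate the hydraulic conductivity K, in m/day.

Cross-sectional area A = π·(d/2)² = π × (0.0900/2)² = 0.006362 m².
Convert discharge: 0.132 cm³/s = 1.320e-07 m³/s.
Darcy's law rearranged: K = Q·L / (A·Δh) = 1.320e-07 × 0.181 / (0.006362 × 1.24) = 3.029e-06 m/s = 0.2617 m/day.

0.262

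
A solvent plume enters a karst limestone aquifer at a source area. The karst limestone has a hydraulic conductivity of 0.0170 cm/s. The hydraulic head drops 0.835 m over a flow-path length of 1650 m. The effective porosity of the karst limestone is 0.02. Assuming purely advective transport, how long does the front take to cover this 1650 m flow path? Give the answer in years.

Convert K: 0.0170 cm/s × 864 = 14.69 m/day.
Hydraulic gradient i = Δh / L = 0.835 / 1650 = 0.0005061.
Darcy flux q = K · i = 14.69 × 0.0005061 = 0.007433 m/day.
Seepage velocity v = q / n_e = 0.007433 / 0.02 = 0.3717 m/day.
Travel time t = L / v = 1650 / 0.3717 = 4440 days = 12.16 years.

12.2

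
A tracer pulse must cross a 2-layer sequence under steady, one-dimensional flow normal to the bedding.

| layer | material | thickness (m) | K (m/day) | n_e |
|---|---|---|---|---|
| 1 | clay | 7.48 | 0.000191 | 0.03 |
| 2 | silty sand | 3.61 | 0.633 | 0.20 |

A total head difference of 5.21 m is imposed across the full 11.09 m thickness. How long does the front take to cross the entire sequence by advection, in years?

With flow normal to the layers, continuity requires the same specific discharge q through every layer.
Σ(b_i/K_i) = 7.48/0.000191 + 3.61/0.633 = 39168 d.
q = Δh / Σ(b_i/K_i) = 5.21 / 39168 = 0.0001330 m/day.
In each layer the seepage velocity is v_i = q/n_i, so the layer transit time is t_i = b_i·n_i / q:
  layer 1 (clay): t_1 = 7.48 × 0.03 / 0.0001330 = 1687 d
  layer 2 (silty sand): t_2 = 3.61 × 0.20 / 0.0001330 = 5428 d
Total t = Σ t_i = 7115 days = 19.48 years.

19.5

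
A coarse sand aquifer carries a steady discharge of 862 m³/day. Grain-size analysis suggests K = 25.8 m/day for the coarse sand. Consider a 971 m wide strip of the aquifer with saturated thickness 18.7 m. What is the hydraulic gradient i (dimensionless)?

Cross-sectional area A = 971 × 18.7 = 18158 m².
From Q = K·A·i, i = Q / (K·A) = 862 / (25.80 × 18158) = 0.001840.

0.00184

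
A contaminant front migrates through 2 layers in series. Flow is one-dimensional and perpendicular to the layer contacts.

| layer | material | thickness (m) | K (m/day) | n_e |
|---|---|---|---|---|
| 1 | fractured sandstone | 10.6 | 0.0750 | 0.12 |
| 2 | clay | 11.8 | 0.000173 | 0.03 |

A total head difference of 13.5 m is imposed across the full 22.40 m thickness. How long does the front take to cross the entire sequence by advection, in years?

With flow normal to the layers, continuity requires the same specific discharge q through every layer.
Σ(b_i/K_i) = 10.6/0.0750 + 11.8/0.000173 = 68349 d.
q = Δh / Σ(b_i/K_i) = 13.5 / 68349 = 0.0001975 m/day.
In each layer the seepage velocity is v_i = q/n_i, so the layer transit time is t_i = b_i·n_i / q:
  layer 1 (fractured sandstone): t_1 = 10.6 × 0.12 / 0.0001975 = 6440 d
  layer 2 (clay): t_2 = 11.8 × 0.03 / 0.0001975 = 1792 d
Total t = Σ t_i = 8232 days = 22.54 years.

22.5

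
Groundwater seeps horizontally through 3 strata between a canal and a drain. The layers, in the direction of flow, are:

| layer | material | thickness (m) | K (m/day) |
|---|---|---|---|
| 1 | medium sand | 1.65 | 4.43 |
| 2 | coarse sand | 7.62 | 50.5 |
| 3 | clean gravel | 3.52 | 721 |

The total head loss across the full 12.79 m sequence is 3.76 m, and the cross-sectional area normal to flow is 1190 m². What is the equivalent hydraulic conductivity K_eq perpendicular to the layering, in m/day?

24.2

Flow is perpendicular to layering, so the layers act in series and the equivalent K is the thickness-weighted harmonic mean.
Total thickness L = 1.65 + 7.62 + 3.52 = 12.79 m.
Σ(b_i/K_i) = 1.65/4.43 + 7.62/50.5 + 3.52/721 = 0.5282 d.
K_eq = L / Σ(b_i/K_i) = 12.79 / 0.5282 = 24.21 m/day.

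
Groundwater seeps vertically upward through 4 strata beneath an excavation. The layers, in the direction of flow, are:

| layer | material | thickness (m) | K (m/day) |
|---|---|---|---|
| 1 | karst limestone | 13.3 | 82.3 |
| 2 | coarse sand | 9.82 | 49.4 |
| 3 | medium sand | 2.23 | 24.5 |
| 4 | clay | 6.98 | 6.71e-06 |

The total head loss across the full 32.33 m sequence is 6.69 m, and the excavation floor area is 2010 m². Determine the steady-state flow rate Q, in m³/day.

0.0129

Flow is perpendicular to layering, so the layers act in series and the equivalent K is the thickness-weighted harmonic mean.
Total thickness L = 13.3 + 9.82 + 2.23 + 6.98 = 32.33 m.
Σ(b_i/K_i) = 13.3/82.3 + 9.82/49.4 + 2.23/24.5 + 6.98/6.71e-06 = 1.040e+06 d.
K_eq = L / Σ(b_i/K_i) = 32.33 / 1.040e+06 = 3.108e-05 m/day.
Q = K_eq · A · (Δh/L) = 3.108e-05 × 2010 × (6.69/32.33) = 0.01293 m³/day.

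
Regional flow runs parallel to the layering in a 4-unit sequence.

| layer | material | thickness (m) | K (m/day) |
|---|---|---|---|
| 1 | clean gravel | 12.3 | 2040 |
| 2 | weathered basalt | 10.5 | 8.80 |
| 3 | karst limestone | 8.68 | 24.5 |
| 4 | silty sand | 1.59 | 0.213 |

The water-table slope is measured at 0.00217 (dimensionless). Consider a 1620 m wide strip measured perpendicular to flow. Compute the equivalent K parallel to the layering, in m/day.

Flow is parallel to layering, so each bed carries its own Darcy discharge and the transmissivities add.
Σ(K_i·b_i) = 2040×12.3 + 8.80×10.5 + 24.5×8.68 + 0.213×1.59 = 25397 m²/day.
Total thickness b = 33.07 m, so K_eq = Σ(K_i·b_i)/b = 768.0 m/day.

768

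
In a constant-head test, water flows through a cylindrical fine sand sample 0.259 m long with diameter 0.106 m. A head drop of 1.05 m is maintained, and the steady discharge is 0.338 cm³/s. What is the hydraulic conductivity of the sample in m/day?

0.816

Cross-sectional area A = π·(d/2)² = π × (0.106/2)² = 0.008825 m².
Convert discharge: 0.338 cm³/s = 3.380e-07 m³/s.
Darcy's law rearranged: K = Q·L / (A·Δh) = 3.380e-07 × 0.259 / (0.008825 × 1.05) = 9.448e-06 m/s = 0.8163 m/day.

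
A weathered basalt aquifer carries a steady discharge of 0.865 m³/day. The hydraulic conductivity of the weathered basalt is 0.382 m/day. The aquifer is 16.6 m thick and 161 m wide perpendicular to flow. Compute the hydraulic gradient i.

Cross-sectional area A = 161 × 16.6 = 2673 m².
From Q = K·A·i, i = Q / (K·A) = 0.865 / (0.3820 × 2673) = 0.0008473.

0.000847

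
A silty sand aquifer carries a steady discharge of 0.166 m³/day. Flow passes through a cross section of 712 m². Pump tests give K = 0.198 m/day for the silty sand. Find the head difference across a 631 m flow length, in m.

0.743

From Q = K·A·i, i = Q / (K·A) = 0.166 / (0.1980 × 712.0) = 0.001178.
Head loss Δh = i · L = 0.001178 × 631 = 0.7430 m.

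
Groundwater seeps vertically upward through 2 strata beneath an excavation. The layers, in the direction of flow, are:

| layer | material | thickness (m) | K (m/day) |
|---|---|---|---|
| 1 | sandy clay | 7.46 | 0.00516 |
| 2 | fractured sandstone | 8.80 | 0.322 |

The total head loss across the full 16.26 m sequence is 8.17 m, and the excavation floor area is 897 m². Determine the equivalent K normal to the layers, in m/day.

Flow is perpendicular to layering, so the layers act in series and the equivalent K is the thickness-weighted harmonic mean.
Total thickness L = 7.46 + 8.80 = 16.26 m.
Σ(b_i/K_i) = 7.46/0.00516 + 8.80/0.322 = 1473 d.
K_eq = L / Σ(b_i/K_i) = 16.26 / 1473 = 0.01104 m/day.

0.0110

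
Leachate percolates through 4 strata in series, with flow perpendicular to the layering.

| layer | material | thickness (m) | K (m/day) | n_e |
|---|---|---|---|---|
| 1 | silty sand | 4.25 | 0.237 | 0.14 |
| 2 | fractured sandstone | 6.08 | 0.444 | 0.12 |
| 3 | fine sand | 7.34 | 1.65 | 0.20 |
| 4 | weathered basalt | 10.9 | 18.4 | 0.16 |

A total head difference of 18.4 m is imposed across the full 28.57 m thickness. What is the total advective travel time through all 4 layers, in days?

With flow normal to the layers, continuity requires the same specific discharge q through every layer.
Σ(b_i/K_i) = 4.25/0.237 + 6.08/0.444 + 7.34/1.65 + 10.9/18.4 = 36.67 d.
q = Δh / Σ(b_i/K_i) = 18.4 / 36.67 = 0.5018 m/day.
In each layer the seepage velocity is v_i = q/n_i, so the layer transit time is t_i = b_i·n_i / q:
  layer 1 (silty sand): t_1 = 4.25 × 0.14 / 0.5018 = 1.186 d
  layer 2 (fractured sandstone): t_2 = 6.08 × 0.12 / 0.5018 = 1.454 d
  layer 3 (fine sand): t_3 = 7.34 × 0.20 / 0.5018 = 2.925 d
  layer 4 (weathered basalt): t_4 = 10.9 × 0.16 / 0.5018 = 3.475 d
Total t = Σ t_i = 9.040 days.

9.04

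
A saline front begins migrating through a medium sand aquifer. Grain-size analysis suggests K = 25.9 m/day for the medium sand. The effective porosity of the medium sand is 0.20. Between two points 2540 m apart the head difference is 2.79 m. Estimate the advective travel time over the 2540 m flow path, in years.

48.9

Hydraulic gradient i = Δh / L = 2.79 / 2540 = 0.001098.
Darcy flux q = K · i = 25.90 × 0.001098 = 0.02845 m/day.
Seepage velocity v = q / n_e = 0.02845 / 0.20 = 0.1422 m/day.
Travel time t = L / v = 2540 / 0.1422 = 17856 days = 48.89 years.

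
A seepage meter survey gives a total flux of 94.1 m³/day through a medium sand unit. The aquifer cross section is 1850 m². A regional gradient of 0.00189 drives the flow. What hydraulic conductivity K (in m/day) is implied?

Hydraulic gradient i = 0.00189.
From Q = K·A·i, K = Q / (A·i) = 94.1 / (1850 × 0.001890) = 26.91 m/day.

26.9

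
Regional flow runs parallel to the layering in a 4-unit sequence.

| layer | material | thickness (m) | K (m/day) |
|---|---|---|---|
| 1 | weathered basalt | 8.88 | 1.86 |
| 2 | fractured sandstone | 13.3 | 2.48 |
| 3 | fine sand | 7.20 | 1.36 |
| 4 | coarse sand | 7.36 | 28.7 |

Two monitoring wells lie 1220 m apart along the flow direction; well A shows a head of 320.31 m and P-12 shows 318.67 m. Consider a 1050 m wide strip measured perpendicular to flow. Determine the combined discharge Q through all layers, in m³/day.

Flow is parallel to layering, so each bed carries its own Darcy discharge and the transmissivities add.
Σ(K_i·b_i) = 1.86×8.88 + 2.48×13.3 + 1.36×7.20 + 28.7×7.36 = 270.5 m²/day.
Hydraulic gradient i = (320.31 − 318.67) / 1220 = 1.64 / 1220 = 0.001344.
Q = Σ(K_i·b_i) · W · i = 270.5 × 1050 × 0.001344 = 381.8 m³/day.

382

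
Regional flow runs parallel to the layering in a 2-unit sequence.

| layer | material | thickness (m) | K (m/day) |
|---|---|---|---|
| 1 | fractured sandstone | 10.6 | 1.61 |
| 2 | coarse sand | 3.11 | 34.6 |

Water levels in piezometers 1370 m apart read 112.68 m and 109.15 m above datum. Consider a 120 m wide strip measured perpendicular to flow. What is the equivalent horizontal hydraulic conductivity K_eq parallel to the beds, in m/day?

9.09

Flow is parallel to layering, so each bed carries its own Darcy discharge and the transmissivities add.
Σ(K_i·b_i) = 1.61×10.6 + 34.6×3.11 = 124.7 m²/day.
Total thickness b = 13.71 m, so K_eq = Σ(K_i·b_i)/b = 9.094 m/day.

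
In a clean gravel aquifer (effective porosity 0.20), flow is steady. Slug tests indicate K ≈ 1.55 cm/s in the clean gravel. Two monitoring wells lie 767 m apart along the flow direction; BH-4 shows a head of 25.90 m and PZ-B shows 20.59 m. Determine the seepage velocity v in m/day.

46.4

Convert K: 1.55 cm/s × 864 = 1339 m/day.
Hydraulic gradient i = (25.90 − 20.59) / 767 = 5.31 / 767 = 0.006923.
Darcy flux q = K · i = 1339 × 0.006923 = 9.271 m/day.
Seepage velocity v = q / n_e = 9.271 / 0.20 = 46.36 m/day.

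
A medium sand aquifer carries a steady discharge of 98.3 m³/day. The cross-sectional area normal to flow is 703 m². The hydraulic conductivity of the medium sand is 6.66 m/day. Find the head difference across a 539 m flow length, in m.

11.3

From Q = K·A·i, i = Q / (K·A) = 98.3 / (6.660 × 703.0) = 0.02100.
Head loss Δh = i · L = 0.02100 × 539 = 11.32 m.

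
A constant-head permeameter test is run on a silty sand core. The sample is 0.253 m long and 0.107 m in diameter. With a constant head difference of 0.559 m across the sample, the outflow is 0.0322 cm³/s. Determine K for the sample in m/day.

0.140

Cross-sectional area A = π·(d/2)² = π × (0.107/2)² = 0.008992 m².
Convert discharge: 0.0322 cm³/s = 3.220e-08 m³/s.
Darcy's law rearranged: K = Q·L / (A·Δh) = 3.220e-08 × 0.253 / (0.008992 × 0.559) = 1.621e-06 m/s = 0.1400 m/day.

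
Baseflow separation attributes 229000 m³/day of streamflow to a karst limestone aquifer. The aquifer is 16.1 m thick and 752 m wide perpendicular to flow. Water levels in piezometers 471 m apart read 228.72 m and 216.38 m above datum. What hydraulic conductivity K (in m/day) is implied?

722

Cross-sectional area A = 752 × 16.1 = 12107 m².
Hydraulic gradient i = (228.72 − 216.38) / 471 = 12.34 / 471 = 0.02620.
From Q = K·A·i, K = Q / (A·i) = 229000 / (12107 × 0.02620) = 721.9 m/day.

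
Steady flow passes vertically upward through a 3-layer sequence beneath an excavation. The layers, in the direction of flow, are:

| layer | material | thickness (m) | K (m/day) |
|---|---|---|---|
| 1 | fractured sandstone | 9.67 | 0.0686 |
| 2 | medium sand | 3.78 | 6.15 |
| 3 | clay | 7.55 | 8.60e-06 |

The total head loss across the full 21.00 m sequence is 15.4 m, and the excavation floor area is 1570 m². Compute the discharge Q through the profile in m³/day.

0.0275

Flow is perpendicular to layering, so the layers act in series and the equivalent K is the thickness-weighted harmonic mean.
Total thickness L = 9.67 + 3.78 + 7.55 = 21.00 m.
Σ(b_i/K_i) = 9.67/0.0686 + 3.78/6.15 + 7.55/8.60e-06 = 8.780e+05 d.
K_eq = L / Σ(b_i/K_i) = 21.00 / 8.780e+05 = 2.392e-05 m/day.
Q = K_eq · A · (Δh/L) = 2.392e-05 × 1570 × (15.4/21.00) = 0.02754 m³/day.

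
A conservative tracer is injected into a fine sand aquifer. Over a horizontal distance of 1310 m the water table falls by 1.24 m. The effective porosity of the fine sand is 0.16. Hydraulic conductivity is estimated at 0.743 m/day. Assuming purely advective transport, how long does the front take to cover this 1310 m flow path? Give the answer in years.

816

Hydraulic gradient i = Δh / L = 1.24 / 1310 = 0.0009466.
Darcy flux q = K · i = 0.7430 × 0.0009466 = 0.0007033 m/day.
Seepage velocity v = q / n_e = 0.0007033 / 0.16 = 0.004396 m/day.
Travel time t = L / v = 1310 / 0.004396 = 2.980e+05 days = 815.9 years.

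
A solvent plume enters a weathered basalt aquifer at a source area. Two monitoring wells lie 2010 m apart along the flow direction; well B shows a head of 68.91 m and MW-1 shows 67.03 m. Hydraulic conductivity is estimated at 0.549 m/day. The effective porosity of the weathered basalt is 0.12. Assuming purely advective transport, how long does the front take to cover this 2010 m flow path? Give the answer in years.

1290

Hydraulic gradient i = (68.91 − 67.03) / 2010 = 1.88 / 2010 = 0.0009353.
Darcy flux q = K · i = 0.5490 × 0.0009353 = 0.0005135 m/day.
Seepage velocity v = q / n_e = 0.0005135 / 0.12 = 0.004279 m/day.
Travel time t = L / v = 2010 / 0.004279 = 4.697e+05 days = 1286 years.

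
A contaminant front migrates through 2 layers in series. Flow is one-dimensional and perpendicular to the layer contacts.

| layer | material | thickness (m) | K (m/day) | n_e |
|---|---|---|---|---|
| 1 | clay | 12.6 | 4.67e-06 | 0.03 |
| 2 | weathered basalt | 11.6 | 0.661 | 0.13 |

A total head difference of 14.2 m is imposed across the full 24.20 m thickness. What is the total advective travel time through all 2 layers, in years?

With flow normal to the layers, continuity requires the same specific discharge q through every layer.
Σ(b_i/K_i) = 12.6/4.67e-06 + 11.6/0.661 = 2.698e+06 d.
q = Δh / Σ(b_i/K_i) = 14.2 / 2.698e+06 = 5.263e-06 m/day.
In each layer the seepage velocity is v_i = q/n_i, so the layer transit time is t_i = b_i·n_i / q:
  layer 1 (clay): t_1 = 12.6 × 0.03 / 5.263e-06 = 71822 d
  layer 2 (weathered basalt): t_2 = 11.6 × 0.13 / 5.263e-06 = 2.865e+05 d
Total t = Σ t_i = 3.584e+05 days = 981.1 years.

981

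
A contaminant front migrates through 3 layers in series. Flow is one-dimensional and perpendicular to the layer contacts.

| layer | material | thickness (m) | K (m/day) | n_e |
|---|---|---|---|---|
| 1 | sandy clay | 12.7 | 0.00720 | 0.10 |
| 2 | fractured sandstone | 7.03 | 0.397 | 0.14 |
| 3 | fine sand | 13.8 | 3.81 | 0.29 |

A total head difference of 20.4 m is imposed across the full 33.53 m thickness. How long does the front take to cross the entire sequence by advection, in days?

547

With flow normal to the layers, continuity requires the same specific discharge q through every layer.
Σ(b_i/K_i) = 12.7/0.00720 + 7.03/0.397 + 13.8/3.81 = 1785 d.
q = Δh / Σ(b_i/K_i) = 20.4 / 1785 = 0.01143 m/day.
In each layer the seepage velocity is v_i = q/n_i, so the layer transit time is t_i = b_i·n_i / q:
  layer 1 (sandy clay): t_1 = 12.7 × 0.10 / 0.01143 = 111.1 d
  layer 2 (fractured sandstone): t_2 = 7.03 × 0.14 / 0.01143 = 86.13 d
  layer 3 (fine sand): t_3 = 13.8 × 0.29 / 0.01143 = 350.2 d
Total t = Σ t_i = 547.5 days.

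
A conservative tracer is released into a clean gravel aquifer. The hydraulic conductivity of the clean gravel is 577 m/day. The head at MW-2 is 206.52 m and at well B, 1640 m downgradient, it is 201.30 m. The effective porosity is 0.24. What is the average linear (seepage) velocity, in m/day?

7.65

Hydraulic gradient i = (206.52 − 201.30) / 1640 = 5.22 / 1640 = 0.003183.
Darcy flux q = K · i = 577.0 × 0.003183 = 1.837 m/day.
Seepage velocity v = q / n_e = 1.837 / 0.24 = 7.652 m/day.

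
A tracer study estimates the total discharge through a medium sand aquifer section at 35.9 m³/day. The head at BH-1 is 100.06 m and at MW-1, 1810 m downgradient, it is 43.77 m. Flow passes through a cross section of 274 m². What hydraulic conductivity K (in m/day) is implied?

4.21

Hydraulic gradient i = (100.06 − 43.77) / 1810 = 56.29 / 1810 = 0.03110.
From Q = K·A·i, K = Q / (A·i) = 35.9 / (274.0 × 0.03110) = 4.213 m/day.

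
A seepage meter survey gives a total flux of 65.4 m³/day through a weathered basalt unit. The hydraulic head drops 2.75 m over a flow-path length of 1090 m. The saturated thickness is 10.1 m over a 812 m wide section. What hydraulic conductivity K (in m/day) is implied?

Cross-sectional area A = 812 × 10.1 = 8201 m².
Hydraulic gradient i = Δh / L = 2.75 / 1090 = 0.002523.
From Q = K·A·i, K = Q / (A·i) = 65.4 / (8201 × 0.002523) = 3.161 m/day.

3.16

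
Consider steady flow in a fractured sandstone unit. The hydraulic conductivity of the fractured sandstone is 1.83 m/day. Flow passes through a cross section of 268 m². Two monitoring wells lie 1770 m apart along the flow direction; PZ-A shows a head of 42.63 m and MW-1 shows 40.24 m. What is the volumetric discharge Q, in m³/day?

0.662

Hydraulic gradient i = (42.63 − 40.24) / 1770 = 2.39 / 1770 = 0.001350.
Darcy's law: Q = K · A · i = 1.830 × 268.0 × 0.001350 = 0.6622 m³/day.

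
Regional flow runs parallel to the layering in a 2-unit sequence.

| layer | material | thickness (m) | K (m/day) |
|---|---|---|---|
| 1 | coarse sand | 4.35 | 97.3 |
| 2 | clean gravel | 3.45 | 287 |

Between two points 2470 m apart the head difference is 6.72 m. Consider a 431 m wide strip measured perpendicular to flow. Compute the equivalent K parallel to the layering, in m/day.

Flow is parallel to layering, so each bed carries its own Darcy discharge and the transmissivities add.
Σ(K_i·b_i) = 97.3×4.35 + 287×3.45 = 1413 m²/day.
Total thickness b = 7.800 m, so K_eq = Σ(K_i·b_i)/b = 181.2 m/day.

181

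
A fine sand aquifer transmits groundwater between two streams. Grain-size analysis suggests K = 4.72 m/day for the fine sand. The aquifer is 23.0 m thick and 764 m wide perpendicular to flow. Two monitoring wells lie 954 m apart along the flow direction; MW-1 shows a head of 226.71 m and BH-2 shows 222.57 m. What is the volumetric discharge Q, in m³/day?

360

Cross-sectional area A = 764 × 23.0 = 17572 m².
Hydraulic gradient i = (226.71 − 222.57) / 954 = 4.14 / 954 = 0.004340.
Darcy's law: Q = K · A · i = 4.720 × 17572 × 0.004340 = 359.9 m³/day.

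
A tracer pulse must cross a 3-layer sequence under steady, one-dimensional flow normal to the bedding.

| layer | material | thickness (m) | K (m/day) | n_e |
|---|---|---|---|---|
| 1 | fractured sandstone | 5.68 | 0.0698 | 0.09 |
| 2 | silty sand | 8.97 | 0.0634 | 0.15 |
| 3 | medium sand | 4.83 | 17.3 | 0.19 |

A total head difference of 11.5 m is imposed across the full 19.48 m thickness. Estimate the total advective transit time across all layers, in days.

53.8

With flow normal to the layers, continuity requires the same specific discharge q through every layer.
Σ(b_i/K_i) = 5.68/0.0698 + 8.97/0.0634 + 4.83/17.3 = 223.1 d.
q = Δh / Σ(b_i/K_i) = 11.5 / 223.1 = 0.05154 m/day.
In each layer the seepage velocity is v_i = q/n_i, so the layer transit time is t_i = b_i·n_i / q:
  layer 1 (fractured sandstone): t_1 = 5.68 × 0.09 / 0.05154 = 9.919 d
  layer 2 (silty sand): t_2 = 8.97 × 0.15 / 0.05154 = 26.11 d
  layer 3 (medium sand): t_3 = 4.83 × 0.19 / 0.05154 = 17.81 d
Total t = Σ t_i = 53.83 days.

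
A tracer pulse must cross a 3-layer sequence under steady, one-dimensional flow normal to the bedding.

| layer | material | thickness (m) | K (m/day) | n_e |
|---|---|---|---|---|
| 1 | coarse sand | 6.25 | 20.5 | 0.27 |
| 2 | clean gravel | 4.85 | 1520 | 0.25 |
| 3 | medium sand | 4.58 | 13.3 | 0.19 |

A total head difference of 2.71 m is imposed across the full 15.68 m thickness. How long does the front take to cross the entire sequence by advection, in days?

0.908

With flow normal to the layers, continuity requires the same specific discharge q through every layer.
Σ(b_i/K_i) = 6.25/20.5 + 4.85/1520 + 4.58/13.3 = 0.6524 d.
q = Δh / Σ(b_i/K_i) = 2.71 / 0.6524 = 4.154 m/day.
In each layer the seepage velocity is v_i = q/n_i, so the layer transit time is t_i = b_i·n_i / q:
  layer 1 (coarse sand): t_1 = 6.25 × 0.27 / 4.154 = 0.4063 d
  layer 2 (clean gravel): t_2 = 4.85 × 0.25 / 4.154 = 0.2919 d
  layer 3 (medium sand): t_3 = 4.58 × 0.19 / 4.154 = 0.2095 d
Total t = Σ t_i = 0.9077 days.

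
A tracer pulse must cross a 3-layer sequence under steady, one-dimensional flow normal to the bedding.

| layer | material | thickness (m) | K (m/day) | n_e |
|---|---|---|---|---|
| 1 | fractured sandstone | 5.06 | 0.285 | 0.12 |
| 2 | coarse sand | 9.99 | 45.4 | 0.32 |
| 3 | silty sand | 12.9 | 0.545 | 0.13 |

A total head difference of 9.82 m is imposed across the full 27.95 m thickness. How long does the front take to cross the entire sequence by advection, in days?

23.2

With flow normal to the layers, continuity requires the same specific discharge q through every layer.
Σ(b_i/K_i) = 5.06/0.285 + 9.99/45.4 + 12.9/0.545 = 41.64 d.
q = Δh / Σ(b_i/K_i) = 9.82 / 41.64 = 0.2358 m/day.
In each layer the seepage velocity is v_i = q/n_i, so the layer transit time is t_i = b_i·n_i / q:
  layer 1 (fractured sandstone): t_1 = 5.06 × 0.12 / 0.2358 = 2.575 d
  layer 2 (coarse sand): t_2 = 9.99 × 0.32 / 0.2358 = 13.56 d
  layer 3 (silty sand): t_3 = 12.9 × 0.13 / 0.2358 = 7.112 d
Total t = Σ t_i = 23.24 days.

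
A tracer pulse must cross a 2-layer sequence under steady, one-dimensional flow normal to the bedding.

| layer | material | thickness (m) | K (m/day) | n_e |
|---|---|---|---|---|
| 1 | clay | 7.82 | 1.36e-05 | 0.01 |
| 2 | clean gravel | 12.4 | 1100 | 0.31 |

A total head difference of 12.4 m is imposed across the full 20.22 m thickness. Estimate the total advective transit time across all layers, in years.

With flow normal to the layers, continuity requires the same specific discharge q through every layer.
Σ(b_i/K_i) = 7.82/1.36e-05 + 12.4/1100 = 5.750e+05 d.
q = Δh / Σ(b_i/K_i) = 12.4 / 5.750e+05 = 2.157e-05 m/day.
In each layer the seepage velocity is v_i = q/n_i, so the layer transit time is t_i = b_i·n_i / q:
  layer 1 (clay): t_1 = 7.82 × 0.01 / 2.157e-05 = 3626 d
  layer 2 (clean gravel): t_2 = 12.4 × 0.31 / 2.157e-05 = 1.783e+05 d
Total t = Σ t_i = 1.819e+05 days = 497.9 years.

498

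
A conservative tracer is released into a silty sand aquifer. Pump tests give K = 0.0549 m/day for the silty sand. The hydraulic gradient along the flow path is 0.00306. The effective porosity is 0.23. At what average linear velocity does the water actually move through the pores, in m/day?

0.000730

Hydraulic gradient i = 0.00306.
Darcy flux q = K · i = 0.05490 × 0.003060 = 0.0001680 m/day.
Seepage velocity v = q / n_e = 0.0001680 / 0.23 = 0.0007304 m/day.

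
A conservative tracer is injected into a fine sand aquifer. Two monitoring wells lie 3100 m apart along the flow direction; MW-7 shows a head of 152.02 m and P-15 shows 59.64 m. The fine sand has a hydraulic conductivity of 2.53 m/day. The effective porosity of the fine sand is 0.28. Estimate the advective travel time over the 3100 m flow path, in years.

31.5

Hydraulic gradient i = (152.02 − 59.64) / 3100 = 92.38 / 3100 = 0.02980.
Darcy flux q = K · i = 2.530 × 0.02980 = 0.07539 m/day.
Seepage velocity v = q / n_e = 0.07539 / 0.28 = 0.2693 m/day.
Travel time t = L / v = 3100 / 0.2693 = 11513 days = 31.52 years.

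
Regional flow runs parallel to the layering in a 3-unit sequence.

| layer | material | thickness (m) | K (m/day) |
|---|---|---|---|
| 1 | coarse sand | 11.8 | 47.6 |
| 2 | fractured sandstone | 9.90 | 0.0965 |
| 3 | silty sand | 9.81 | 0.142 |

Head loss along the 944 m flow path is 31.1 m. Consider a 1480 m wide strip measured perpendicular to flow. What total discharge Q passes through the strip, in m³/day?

Flow is parallel to layering, so each bed carries its own Darcy discharge and the transmissivities add.
Σ(K_i·b_i) = 47.6×11.8 + 0.0965×9.90 + 0.142×9.81 = 564.0 m²/day.
Hydraulic gradient i = Δh / L = 31.1 / 944 = 0.03294.
Q = Σ(K_i·b_i) · W · i = 564.0 × 1480 × 0.03294 = 27501 m³/day.

27500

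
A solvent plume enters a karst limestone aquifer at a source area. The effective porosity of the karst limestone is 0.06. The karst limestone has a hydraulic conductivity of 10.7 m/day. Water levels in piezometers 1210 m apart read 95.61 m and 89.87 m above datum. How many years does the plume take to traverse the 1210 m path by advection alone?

Hydraulic gradient i = (95.61 − 89.87) / 1210 = 5.74 / 1210 = 0.004744.
Darcy flux q = K · i = 10.70 × 0.004744 = 0.05076 m/day.
Seepage velocity v = q / n_e = 0.05076 / 0.06 = 0.8460 m/day.
Travel time t = L / v = 1210 / 0.8460 = 1430 days = 3.916 years.

3.92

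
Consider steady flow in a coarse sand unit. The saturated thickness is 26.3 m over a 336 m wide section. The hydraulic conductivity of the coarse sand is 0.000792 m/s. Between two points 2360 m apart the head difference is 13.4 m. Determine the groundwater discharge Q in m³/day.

3430

Convert K: 0.000792 m/s × 86400 = 68.43 m/day.
Cross-sectional area A = 336 × 26.3 = 8837 m².
Hydraulic gradient i = Δh / L = 13.4 / 2360 = 0.005678.
Darcy's law: Q = K · A · i = 68.43 × 8837 × 0.005678 = 3433 m³/day.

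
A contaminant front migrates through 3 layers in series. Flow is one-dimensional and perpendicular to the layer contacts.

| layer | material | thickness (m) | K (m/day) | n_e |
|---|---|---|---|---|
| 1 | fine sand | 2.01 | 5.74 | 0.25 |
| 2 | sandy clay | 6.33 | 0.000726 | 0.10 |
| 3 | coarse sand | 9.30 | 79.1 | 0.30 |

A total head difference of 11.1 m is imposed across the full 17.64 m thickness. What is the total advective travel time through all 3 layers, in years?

With flow normal to the layers, continuity requires the same specific discharge q through every layer.
Σ(b_i/K_i) = 2.01/5.74 + 6.33/0.000726 + 9.30/79.1 = 8719 d.
q = Δh / Σ(b_i/K_i) = 11.1 / 8719 = 0.001273 m/day.
In each layer the seepage velocity is v_i = q/n_i, so the layer transit time is t_i = b_i·n_i / q:
  layer 1 (fine sand): t_1 = 2.01 × 0.25 / 0.001273 = 394.7 d
  layer 2 (sandy clay): t_2 = 6.33 × 0.10 / 0.001273 = 497.2 d
  layer 3 (coarse sand): t_3 = 9.30 × 0.30 / 0.001273 = 2192 d
Total t = Σ t_i = 3084 days = 8.443 years.

8.44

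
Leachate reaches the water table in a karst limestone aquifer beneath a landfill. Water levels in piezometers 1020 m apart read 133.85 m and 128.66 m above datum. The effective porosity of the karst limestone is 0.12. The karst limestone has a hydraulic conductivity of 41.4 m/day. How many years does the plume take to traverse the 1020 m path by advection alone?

1.59

Hydraulic gradient i = (133.85 − 128.66) / 1020 = 5.19 / 1020 = 0.005088.
Darcy flux q = K · i = 41.40 × 0.005088 = 0.2107 m/day.
Seepage velocity v = q / n_e = 0.2107 / 0.12 = 1.755 m/day.
Travel time t = L / v = 1020 / 1.755 = 581.1 days = 1.591 years.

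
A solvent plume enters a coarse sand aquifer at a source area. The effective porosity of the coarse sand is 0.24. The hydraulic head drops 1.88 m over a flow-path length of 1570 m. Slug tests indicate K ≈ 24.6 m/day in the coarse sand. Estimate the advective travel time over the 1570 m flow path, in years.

35.0

Hydraulic gradient i = Δh / L = 1.88 / 1570 = 0.001197.
Darcy flux q = K · i = 24.60 × 0.001197 = 0.02946 m/day.
Seepage velocity v = q / n_e = 0.02946 / 0.24 = 0.1227 m/day.
Travel time t = L / v = 1570 / 0.1227 = 12791 days = 35.02 years.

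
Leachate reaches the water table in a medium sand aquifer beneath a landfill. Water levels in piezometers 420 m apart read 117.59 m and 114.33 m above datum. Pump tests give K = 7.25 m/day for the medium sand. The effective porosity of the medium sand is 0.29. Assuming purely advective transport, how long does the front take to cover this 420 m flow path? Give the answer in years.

5.93

Hydraulic gradient i = (117.59 − 114.33) / 420 = 3.26 / 420 = 0.007762.
Darcy flux q = K · i = 7.250 × 0.007762 = 0.05627 m/day.
Seepage velocity v = q / n_e = 0.05627 / 0.29 = 0.1940 m/day.
Travel time t = L / v = 420 / 0.1940 = 2164 days = 5.926 years.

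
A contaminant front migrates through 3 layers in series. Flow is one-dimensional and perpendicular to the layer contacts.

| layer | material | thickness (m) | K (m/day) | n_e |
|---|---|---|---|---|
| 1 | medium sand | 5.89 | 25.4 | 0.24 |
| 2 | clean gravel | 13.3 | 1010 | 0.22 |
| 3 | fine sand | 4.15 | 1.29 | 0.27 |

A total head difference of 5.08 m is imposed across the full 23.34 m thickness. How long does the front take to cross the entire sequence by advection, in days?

With flow normal to the layers, continuity requires the same specific discharge q through every layer.
Σ(b_i/K_i) = 5.89/25.4 + 13.3/1010 + 4.15/1.29 = 3.462 d.
q = Δh / Σ(b_i/K_i) = 5.08 / 3.462 = 1.467 m/day.
In each layer the seepage velocity is v_i = q/n_i, so the layer transit time is t_i = b_i·n_i / q:
  layer 1 (medium sand): t_1 = 5.89 × 0.24 / 1.467 = 0.9634 d
  layer 2 (clean gravel): t_2 = 13.3 × 0.22 / 1.467 = 1.994 d
  layer 3 (fine sand): t_3 = 4.15 × 0.27 / 1.467 = 0.7636 d
Total t = Σ t_i = 3.721 days.

3.72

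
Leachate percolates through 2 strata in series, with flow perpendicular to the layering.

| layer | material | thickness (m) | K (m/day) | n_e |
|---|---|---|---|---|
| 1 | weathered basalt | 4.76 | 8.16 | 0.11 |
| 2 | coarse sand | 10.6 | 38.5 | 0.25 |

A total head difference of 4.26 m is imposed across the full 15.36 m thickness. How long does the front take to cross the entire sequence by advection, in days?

With flow normal to the layers, continuity requires the same specific discharge q through every layer.
Σ(b_i/K_i) = 4.76/8.16 + 10.6/38.5 = 0.8587 d.
q = Δh / Σ(b_i/K_i) = 4.26 / 0.8587 = 4.961 m/day.
In each layer the seepage velocity is v_i = q/n_i, so the layer transit time is t_i = b_i·n_i / q:
  layer 1 (weathered basalt): t_1 = 4.76 × 0.11 / 4.961 = 0.1055 d
  layer 2 (coarse sand): t_2 = 10.6 × 0.25 / 4.961 = 0.5341 d
Total t = Σ t_i = 0.6397 days.

0.640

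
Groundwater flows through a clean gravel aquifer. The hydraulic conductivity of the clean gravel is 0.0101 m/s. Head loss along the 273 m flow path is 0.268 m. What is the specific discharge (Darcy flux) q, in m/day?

0.857

Convert K: 0.0101 m/s × 86400 = 872.6 m/day.
Hydraulic gradient i = Δh / L = 0.268 / 273 = 0.0009817.
Specific discharge q = K · i = 872.6 × 0.0009817 = 0.8567 m/day.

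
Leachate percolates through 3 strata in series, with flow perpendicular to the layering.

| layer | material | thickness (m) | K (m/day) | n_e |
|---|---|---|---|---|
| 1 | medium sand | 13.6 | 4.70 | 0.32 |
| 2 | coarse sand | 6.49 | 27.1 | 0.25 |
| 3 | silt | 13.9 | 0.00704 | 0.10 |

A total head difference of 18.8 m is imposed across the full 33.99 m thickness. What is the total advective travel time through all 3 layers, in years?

2.12

With flow normal to the layers, continuity requires the same specific discharge q through every layer.
Σ(b_i/K_i) = 13.6/4.70 + 6.49/27.1 + 13.9/0.00704 = 1978 d.
q = Δh / Σ(b_i/K_i) = 18.8 / 1978 = 0.009507 m/day.
In each layer the seepage velocity is v_i = q/n_i, so the layer transit time is t_i = b_i·n_i / q:
  layer 1 (medium sand): t_1 = 13.6 × 0.32 / 0.009507 = 457.8 d
  layer 2 (coarse sand): t_2 = 6.49 × 0.25 / 0.009507 = 170.7 d
  layer 3 (silt): t_3 = 13.9 × 0.10 / 0.009507 = 146.2 d
Total t = Σ t_i = 774.7 days = 2.121 years.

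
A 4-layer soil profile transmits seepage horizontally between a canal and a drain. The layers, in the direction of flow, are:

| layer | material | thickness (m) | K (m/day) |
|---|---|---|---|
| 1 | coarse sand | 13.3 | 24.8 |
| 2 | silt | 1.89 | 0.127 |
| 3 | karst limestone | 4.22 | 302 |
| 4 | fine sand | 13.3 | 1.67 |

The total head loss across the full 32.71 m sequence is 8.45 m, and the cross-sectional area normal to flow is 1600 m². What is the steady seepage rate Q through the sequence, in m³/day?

578

Flow is perpendicular to layering, so the layers act in series and the equivalent K is the thickness-weighted harmonic mean.
Total thickness L = 13.3 + 1.89 + 4.22 + 13.3 = 32.71 m.
Σ(b_i/K_i) = 13.3/24.8 + 1.89/0.127 + 4.22/302 + 13.3/1.67 = 23.40 d.
K_eq = L / Σ(b_i/K_i) = 32.71 / 23.40 = 1.398 m/day.
Q = K_eq · A · (Δh/L) = 1.398 × 1600 × (8.45/32.71) = 577.9 m³/day.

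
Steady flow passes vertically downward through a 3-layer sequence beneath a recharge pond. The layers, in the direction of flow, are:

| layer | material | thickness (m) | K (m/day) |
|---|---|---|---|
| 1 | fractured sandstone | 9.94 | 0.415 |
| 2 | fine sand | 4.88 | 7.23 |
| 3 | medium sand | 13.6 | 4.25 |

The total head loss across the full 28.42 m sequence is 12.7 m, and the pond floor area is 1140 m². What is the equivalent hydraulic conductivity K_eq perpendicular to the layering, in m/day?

Flow is perpendicular to layering, so the layers act in series and the equivalent K is the thickness-weighted harmonic mean.
Total thickness L = 9.94 + 4.88 + 13.6 = 28.42 m.
Σ(b_i/K_i) = 9.94/0.415 + 4.88/7.23 + 13.6/4.25 = 27.83 d.
K_eq = L / Σ(b_i/K_i) = 28.42 / 27.83 = 1.021 m/day.

1.02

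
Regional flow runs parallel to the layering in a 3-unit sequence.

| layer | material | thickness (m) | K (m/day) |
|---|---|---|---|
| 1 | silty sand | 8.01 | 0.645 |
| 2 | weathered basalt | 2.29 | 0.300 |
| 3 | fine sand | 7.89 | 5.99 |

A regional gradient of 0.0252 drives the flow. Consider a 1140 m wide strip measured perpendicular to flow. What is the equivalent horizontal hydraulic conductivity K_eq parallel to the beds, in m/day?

2.92

Flow is parallel to layering, so each bed carries its own Darcy discharge and the transmissivities add.
Σ(K_i·b_i) = 0.645×8.01 + 0.300×2.29 + 5.99×7.89 = 53.11 m²/day.
Total thickness b = 18.19 m, so K_eq = Σ(K_i·b_i)/b = 2.920 m/day.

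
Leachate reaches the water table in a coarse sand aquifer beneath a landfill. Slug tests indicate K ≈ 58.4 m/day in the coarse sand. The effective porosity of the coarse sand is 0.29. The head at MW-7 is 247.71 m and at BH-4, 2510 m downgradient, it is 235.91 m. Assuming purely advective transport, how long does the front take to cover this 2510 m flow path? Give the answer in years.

Hydraulic gradient i = (247.71 − 235.91) / 2510 = 11.8 / 2510 = 0.004701.
Darcy flux q = K · i = 58.40 × 0.004701 = 0.2745 m/day.
Seepage velocity v = q / n_e = 0.2745 / 0.29 = 0.9467 m/day.
Travel time t = L / v = 2510 / 0.9467 = 2651 days = 7.259 years.

7.26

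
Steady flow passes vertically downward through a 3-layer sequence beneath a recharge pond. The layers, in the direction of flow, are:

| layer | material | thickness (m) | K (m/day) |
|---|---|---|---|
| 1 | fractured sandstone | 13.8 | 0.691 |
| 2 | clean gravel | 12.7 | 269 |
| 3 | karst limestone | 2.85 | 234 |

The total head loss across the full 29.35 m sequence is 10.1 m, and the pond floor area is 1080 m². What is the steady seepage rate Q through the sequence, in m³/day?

545

Flow is perpendicular to layering, so the layers act in series and the equivalent K is the thickness-weighted harmonic mean.
Total thickness L = 13.8 + 12.7 + 2.85 = 29.35 m.
Σ(b_i/K_i) = 13.8/0.691 + 12.7/269 + 2.85/234 = 20.03 d.
K_eq = L / Σ(b_i/K_i) = 29.35 / 20.03 = 1.465 m/day.
Q = K_eq · A · (Δh/L) = 1.465 × 1080 × (10.1/29.35) = 544.6 m³/day.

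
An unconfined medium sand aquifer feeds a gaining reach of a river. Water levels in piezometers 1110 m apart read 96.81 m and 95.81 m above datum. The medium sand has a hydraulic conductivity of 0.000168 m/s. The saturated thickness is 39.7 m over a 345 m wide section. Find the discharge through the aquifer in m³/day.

179

Convert K: 0.000168 m/s × 86400 = 14.52 m/day.
Cross-sectional area A = 345 × 39.7 = 13697 m².
Hydraulic gradient i = (96.81 − 95.81) / 1110 = 1 / 1110 = 0.0009009.
Darcy's law: Q = K · A · i = 14.52 × 13697 × 0.0009009 = 179.1 m³/day.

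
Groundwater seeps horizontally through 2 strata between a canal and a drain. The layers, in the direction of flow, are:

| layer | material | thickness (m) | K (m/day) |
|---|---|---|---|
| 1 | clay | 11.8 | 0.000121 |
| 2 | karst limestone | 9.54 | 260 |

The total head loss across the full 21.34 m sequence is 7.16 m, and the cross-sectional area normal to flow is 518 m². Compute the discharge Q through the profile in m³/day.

0.0380

Flow is perpendicular to layering, so the layers act in series and the equivalent K is the thickness-weighted harmonic mean.
Total thickness L = 11.8 + 9.54 = 21.34 m.
Σ(b_i/K_i) = 11.8/0.000121 + 9.54/260 = 97521 d.
K_eq = L / Σ(b_i/K_i) = 21.34 / 97521 = 0.0002188 m/day.
Q = K_eq · A · (Δh/L) = 0.0002188 × 518 × (7.16/21.34) = 0.03803 m³/day.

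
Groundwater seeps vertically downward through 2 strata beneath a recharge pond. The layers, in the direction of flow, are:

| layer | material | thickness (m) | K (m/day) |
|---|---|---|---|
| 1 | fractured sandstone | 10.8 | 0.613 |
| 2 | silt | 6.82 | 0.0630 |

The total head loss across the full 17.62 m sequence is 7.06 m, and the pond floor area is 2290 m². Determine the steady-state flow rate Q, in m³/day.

128

Flow is perpendicular to layering, so the layers act in series and the equivalent K is the thickness-weighted harmonic mean.
Total thickness L = 10.8 + 6.82 = 17.62 m.
Σ(b_i/K_i) = 10.8/0.613 + 6.82/0.0630 = 125.9 d.
K_eq = L / Σ(b_i/K_i) = 17.62 / 125.9 = 0.1400 m/day.
Q = K_eq · A · (Δh/L) = 0.1400 × 2290 × (7.06/17.62) = 128.4 m³/day.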